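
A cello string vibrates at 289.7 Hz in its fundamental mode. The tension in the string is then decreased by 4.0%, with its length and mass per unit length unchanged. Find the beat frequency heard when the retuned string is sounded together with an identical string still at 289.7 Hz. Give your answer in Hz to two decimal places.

For a string, f ∝ √T, so the new frequency is 289.7·√0.960 = 283.8469 Hz.
f_beat = |283.8469 − 289.7| = 5.85 Hz.

5.85 Hz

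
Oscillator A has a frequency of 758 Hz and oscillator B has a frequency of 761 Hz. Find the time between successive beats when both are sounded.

0.333 s

f_beat = |758 − 761| = 3 Hz.
Beat period T = 1 / f_beat = 1 / 3 s.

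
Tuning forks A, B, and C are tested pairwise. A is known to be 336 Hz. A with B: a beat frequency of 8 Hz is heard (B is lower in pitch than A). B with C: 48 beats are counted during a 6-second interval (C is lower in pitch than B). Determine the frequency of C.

320 Hz

B is below A, so f_B = 336 − 8 = 328 Hz.
B–C: Beat frequency = 48/6 = 8 Hz.
C is below B, so f_C = 328 − 8 = 320 Hz.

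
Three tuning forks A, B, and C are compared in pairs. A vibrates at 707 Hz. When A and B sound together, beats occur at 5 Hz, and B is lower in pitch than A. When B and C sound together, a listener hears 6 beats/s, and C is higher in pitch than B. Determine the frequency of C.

B is below A, so f_B = 707 − 5 = 702 Hz.
C is above B, so f_C = 702 + 6 = 708 Hz.

708 Hz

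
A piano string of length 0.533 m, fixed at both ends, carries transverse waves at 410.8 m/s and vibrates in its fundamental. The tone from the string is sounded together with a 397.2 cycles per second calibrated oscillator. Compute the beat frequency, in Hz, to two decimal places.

For a string fixed at both ends, f_n = n·v/(2L) = 1·410.8/(2·0.533) = 385.3659 Hz.
f_beat = |385.3659 − 397.2| = 11.83 Hz.

11.83 Hz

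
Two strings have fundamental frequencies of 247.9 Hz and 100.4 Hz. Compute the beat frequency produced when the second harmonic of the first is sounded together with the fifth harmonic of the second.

Second harmonic of the first: 2·247.9 = 495.8 Hz.
Fifth harmonic of the second: 5·100.4 = 502.0 Hz.
f_beat = |495.8 − 502.0| = 6.2 Hz.

6.2 Hz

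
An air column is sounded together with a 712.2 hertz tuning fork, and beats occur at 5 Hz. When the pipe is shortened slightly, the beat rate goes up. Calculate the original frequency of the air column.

717.2 Hz

|f − 712.2| = 5, so the air column was at either 707.2 Hz or 717.2 Hz.
A shorter pipe has a higher fundamental; the adjustment raises the air column's frequency.
The beat rate rose, so the adjustment moved the air column further from 712.2 Hz — it was already above the reference.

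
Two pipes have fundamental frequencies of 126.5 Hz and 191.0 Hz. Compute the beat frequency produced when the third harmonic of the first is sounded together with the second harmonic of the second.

2.5 Hz

Third harmonic of the first: 3·126.5 = 379.5 Hz.
Second harmonic of the second: 2·191.0 = 382.0 Hz.
f_beat = |379.5 − 382.0| = 2.5 Hz.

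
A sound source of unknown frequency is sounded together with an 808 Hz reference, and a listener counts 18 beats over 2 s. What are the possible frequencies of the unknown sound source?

Beat frequency = 18/2 = 9 Hz.
|f − 808| = 9, so f = 808 ± 9.

799 Hz or 817 Hz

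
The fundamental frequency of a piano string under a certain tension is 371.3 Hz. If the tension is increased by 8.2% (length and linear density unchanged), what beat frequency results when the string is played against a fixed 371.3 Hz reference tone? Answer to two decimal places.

For a string, f ∝ √T, so the new frequency is 371.3·√1.082 = 386.2234 Hz.
f_beat = |386.2234 − 371.3| = 14.92 Hz.

14.92 Hz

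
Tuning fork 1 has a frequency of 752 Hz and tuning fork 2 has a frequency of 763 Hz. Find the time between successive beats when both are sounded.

0.091 s

f_beat = |752 − 763| = 11 Hz.
Beat period T = 1 / f_beat = 1 / 11 s.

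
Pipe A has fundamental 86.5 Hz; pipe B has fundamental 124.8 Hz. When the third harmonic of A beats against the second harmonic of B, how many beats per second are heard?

Third harmonic of the first: 3·86.5 = 259.5 Hz.
Second harmonic of the second: 2·124.8 = 249.6 Hz.
f_beat = |259.5 − 249.6| = 9.9 Hz.

9.9 Hz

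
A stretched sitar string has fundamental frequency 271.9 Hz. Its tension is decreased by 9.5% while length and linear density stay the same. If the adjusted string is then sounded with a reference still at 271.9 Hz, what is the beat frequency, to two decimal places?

For a string, f ∝ √T, so the new frequency is 271.9·√0.905 = 258.6625 Hz.
f_beat = |258.6625 − 271.9| = 13.24 Hz.

13.24 Hz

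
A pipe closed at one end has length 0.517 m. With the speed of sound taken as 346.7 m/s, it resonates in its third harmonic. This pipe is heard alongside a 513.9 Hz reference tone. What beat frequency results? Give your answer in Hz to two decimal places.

10.95 Hz

Closed pipe (odd harmonics): f_n = n·v/(4L) = 3·346.7/(4·0.517) = 502.9497 Hz.
f_beat = |502.9497 − 513.9| = 10.95 Hz.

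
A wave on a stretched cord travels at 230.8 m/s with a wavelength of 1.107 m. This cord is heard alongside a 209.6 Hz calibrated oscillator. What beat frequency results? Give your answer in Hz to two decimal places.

1.11 Hz

Source frequency f = v/λ = 230.8/1.107 = 208.4914 Hz.
f_beat = |208.4914 − 209.6| = 1.11 Hz.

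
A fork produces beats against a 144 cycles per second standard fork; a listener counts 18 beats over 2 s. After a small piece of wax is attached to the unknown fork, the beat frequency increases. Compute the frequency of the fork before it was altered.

Beat frequency = 18/2 = 9 Hz.
|f − 144| = 9, so the fork was at either 135 Hz or 153 Hz.
Loading a fork with wax lowers its frequency; the adjustment lowers the fork's frequency.
The beat rate rose, so the adjustment moved the fork further from 144 Hz — it was already below the reference.

135 Hz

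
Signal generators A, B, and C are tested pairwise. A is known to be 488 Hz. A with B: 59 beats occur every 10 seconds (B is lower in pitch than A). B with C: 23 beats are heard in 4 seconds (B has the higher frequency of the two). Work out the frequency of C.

476.35 Hz

A–B: Beat frequency = 59/10 = 5.9 Hz.
B is below A, so f_B = 488 − 5.9 = 482.1 Hz.
B–C: Beat frequency = 23/4 = 5.75 Hz.
C is below B, so f_C = 482.1 − 5.75 = 476.35 Hz.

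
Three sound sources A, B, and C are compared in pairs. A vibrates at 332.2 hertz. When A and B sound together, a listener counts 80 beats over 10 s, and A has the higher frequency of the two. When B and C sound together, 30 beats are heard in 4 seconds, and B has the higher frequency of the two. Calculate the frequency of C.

316.7 Hz

A–B: Beat frequency = 80/10 = 8 Hz.
B is below A, so f_B = 332.2 − 8 = 324.2 Hz.
B–C: Beat frequency = 30/4 = 7.5 Hz.
C is below B, so f_C = 324.2 − 7.5 = 316.7 Hz.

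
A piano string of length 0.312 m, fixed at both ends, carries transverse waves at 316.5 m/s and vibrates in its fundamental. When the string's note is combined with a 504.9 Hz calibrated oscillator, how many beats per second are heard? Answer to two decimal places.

For a string fixed at both ends, f_n = n·v/(2L) = 1·316.5/(2·0.312) = 507.2115 Hz.
f_beat = |507.2115 − 504.9| = 2.31 Hz.

2.31 Hz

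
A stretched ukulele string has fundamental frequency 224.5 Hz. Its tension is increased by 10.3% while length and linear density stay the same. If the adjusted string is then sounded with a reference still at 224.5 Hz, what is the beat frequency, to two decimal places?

11.28 Hz

For a string, f ∝ √T, so the new frequency is 224.5·√1.103 = 235.7784 Hz.
f_beat = |235.7784 − 224.5| = 11.28 Hz.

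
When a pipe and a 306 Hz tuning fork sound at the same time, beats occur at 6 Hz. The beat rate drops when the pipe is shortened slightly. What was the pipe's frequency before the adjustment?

300 Hz

|f − 306| = 6, so the pipe was at either 300 Hz or 312 Hz.
A shorter pipe has a higher fundamental; the adjustment raises the pipe's frequency.
The beat rate fell, so the adjustment moved the pipe toward 306 Hz — it must have started below the reference.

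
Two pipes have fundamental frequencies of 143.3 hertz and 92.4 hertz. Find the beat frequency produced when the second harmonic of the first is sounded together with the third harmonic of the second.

Second harmonic of the first: 2·143.3 = 286.6 Hz.
Third harmonic of the second: 3·92.4 = 277.2 Hz.
f_beat = |286.6 − 277.2| = 9.4 Hz.

9.4 Hz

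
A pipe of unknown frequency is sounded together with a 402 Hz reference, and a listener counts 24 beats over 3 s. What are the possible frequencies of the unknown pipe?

Beat frequency = 24/3 = 8 Hz.
|f − 402| = 8, so f = 402 ± 8.

394 Hz or 410 Hz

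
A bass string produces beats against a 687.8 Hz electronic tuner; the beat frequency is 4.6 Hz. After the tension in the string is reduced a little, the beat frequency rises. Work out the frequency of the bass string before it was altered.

|f − 687.8| = 4.6, so the bass string was at either 683.2 Hz or 692.4 Hz.
Lower tension means lower frequency; the adjustment lowers the bass string's frequency.
The beat rate rose, so the adjustment moved the bass string further from 687.8 Hz — it was already below the reference.

683.2 Hz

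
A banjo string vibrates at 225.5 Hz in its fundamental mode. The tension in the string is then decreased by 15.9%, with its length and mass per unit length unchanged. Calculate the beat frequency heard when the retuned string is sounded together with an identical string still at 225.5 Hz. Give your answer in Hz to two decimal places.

For a string, f ∝ √T, so the new frequency is 225.5·√0.841 = 206.7971 Hz.
f_beat = |206.7971 − 225.5| = 18.70 Hz.

18.70 Hz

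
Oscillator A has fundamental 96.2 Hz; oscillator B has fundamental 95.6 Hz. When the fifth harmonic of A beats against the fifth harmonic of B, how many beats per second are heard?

Fifth harmonic of the first: 5·96.2 = 481.0 Hz.
Fifth harmonic of the second: 5·95.6 = 478.0 Hz.
f_beat = |481.0 − 478.0| = 3.0 Hz.

3.0 Hz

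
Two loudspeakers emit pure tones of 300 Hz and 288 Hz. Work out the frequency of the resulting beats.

12 Hz

The beat frequency equals the magnitude of the frequency difference.
|300 − 288| = 12 Hz.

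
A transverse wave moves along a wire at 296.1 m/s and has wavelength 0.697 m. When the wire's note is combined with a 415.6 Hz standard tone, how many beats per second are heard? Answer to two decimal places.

9.22 Hz

Source frequency f = v/λ = 296.1/0.697 = 424.8207 Hz.
f_beat = |424.8207 − 415.6| = 9.22 Hz.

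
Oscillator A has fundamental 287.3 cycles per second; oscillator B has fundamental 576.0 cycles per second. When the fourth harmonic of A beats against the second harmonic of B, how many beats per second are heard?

Fourth harmonic of the first: 4·287.3 = 1149.2 Hz.
Second harmonic of the second: 2·576.0 = 1152.0 Hz.
f_beat = |1149.2 − 1152.0| = 2.8 Hz.

2.8 Hz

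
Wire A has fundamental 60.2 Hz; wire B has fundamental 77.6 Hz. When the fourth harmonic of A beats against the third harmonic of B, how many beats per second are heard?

8.0 Hz

Fourth harmonic of the first: 4·60.2 = 240.8 Hz.
Third harmonic of the second: 3·77.6 = 232.8 Hz.
f_beat = |240.8 − 232.8| = 8.0 Hz.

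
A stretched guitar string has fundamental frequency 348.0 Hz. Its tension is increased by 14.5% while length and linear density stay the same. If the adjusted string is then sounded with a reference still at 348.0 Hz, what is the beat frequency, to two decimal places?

24.38 Hz

For a string, f ∝ √T, so the new frequency is 348.0·√1.145 = 372.3763 Hz.
f_beat = |372.3763 − 348.0| = 24.38 Hz.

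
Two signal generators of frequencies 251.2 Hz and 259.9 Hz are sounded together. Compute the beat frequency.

8.7 Hz

The beat frequency equals the magnitude of the frequency difference.
|251.2 − 259.9| = 8.7 Hz.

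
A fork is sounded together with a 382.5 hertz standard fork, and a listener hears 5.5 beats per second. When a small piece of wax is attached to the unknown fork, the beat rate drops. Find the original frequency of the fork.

|f − 382.5| = 5.5, so the fork was at either 377 Hz or 388 Hz.
Loading a fork with wax lowers its frequency; the adjustment lowers the fork's frequency.
The beat rate fell, so the adjustment moved the fork toward 382.5 Hz — it must have started above the reference.

388 Hz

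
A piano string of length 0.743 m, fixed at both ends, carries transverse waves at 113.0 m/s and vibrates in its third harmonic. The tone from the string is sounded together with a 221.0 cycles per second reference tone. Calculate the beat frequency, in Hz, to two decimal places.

7.13 Hz

For a string fixed at both ends, f_n = n·v/(2L) = 3·113.0/(2·0.743) = 228.1292 Hz.
f_beat = |228.1292 − 221.0| = 7.13 Hz.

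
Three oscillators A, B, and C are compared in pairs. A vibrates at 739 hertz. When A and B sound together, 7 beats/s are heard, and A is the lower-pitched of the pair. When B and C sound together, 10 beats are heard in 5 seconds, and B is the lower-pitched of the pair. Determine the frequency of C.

B is above A, so f_B = 739 + 7 = 746 Hz.
B–C: Beat frequency = 10/5 = 2 Hz.
C is above B, so f_C = 746 + 2 = 748 Hz.

748 Hz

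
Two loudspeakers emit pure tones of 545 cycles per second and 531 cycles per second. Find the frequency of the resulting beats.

14 Hz

Beats arise from superposition of two nearby frequencies; the beat rate is |f₁ − f₂|.
|545 − 531| = 14 Hz.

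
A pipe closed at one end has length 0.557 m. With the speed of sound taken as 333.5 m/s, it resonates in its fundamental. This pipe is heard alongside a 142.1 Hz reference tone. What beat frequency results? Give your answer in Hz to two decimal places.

7.59 Hz

Closed pipe (odd harmonics): f_n = n·v/(4L) = 1·333.5/(4·0.557) = 149.6858 Hz.
f_beat = |149.6858 − 142.1| = 7.59 Hz.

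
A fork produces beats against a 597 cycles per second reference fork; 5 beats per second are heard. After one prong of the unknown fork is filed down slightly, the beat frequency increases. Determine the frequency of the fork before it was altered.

|f − 597| = 5, so the fork was at either 592 Hz or 602 Hz.
Filing a prong removes mass and raises the fork's frequency; the adjustment raises the fork's frequency.
The beat rate rose, so the adjustment moved the fork further from 597 Hz — it was already above the reference.

602 Hz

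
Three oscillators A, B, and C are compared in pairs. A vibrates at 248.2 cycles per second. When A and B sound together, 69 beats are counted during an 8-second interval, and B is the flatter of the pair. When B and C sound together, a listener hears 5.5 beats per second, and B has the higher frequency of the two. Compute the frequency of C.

234.075 Hz

A–B: Beat frequency = 69/8 = 8.625 Hz.
B is below A, so f_B = 248.2 − 8.625 = 239.575 Hz.
C is below B, so f_C = 239.575 − 5.5 = 234.075 Hz.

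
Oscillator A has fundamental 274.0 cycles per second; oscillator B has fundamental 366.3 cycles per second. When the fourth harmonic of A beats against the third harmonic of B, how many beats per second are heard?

Fourth harmonic of the first: 4·274.0 = 1096.0 Hz.
Third harmonic of the second: 3·366.3 = 1098.9 Hz.
f_beat = |1096.0 − 1098.9| = 2.9 Hz.

2.9 Hz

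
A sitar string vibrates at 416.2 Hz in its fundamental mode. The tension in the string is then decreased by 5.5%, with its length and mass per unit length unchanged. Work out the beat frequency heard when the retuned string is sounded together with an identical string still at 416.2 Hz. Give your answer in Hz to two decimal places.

For a string, f ∝ √T, so the new frequency is 416.2·√0.945 = 404.5926 Hz.
f_beat = |404.5926 − 416.2| = 11.61 Hz.

11.61 Hz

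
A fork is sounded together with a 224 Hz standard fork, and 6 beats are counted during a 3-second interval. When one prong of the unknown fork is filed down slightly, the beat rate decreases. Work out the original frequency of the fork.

Beat frequency = 6/3 = 2 Hz.
|f − 224| = 2, so the fork was at either 222 Hz or 226 Hz.
Filing a prong removes mass and raises the fork's frequency; the adjustment raises the fork's frequency.
The beat rate fell, so the adjustment moved the fork toward 224 Hz — it must have started below the reference.

222 Hz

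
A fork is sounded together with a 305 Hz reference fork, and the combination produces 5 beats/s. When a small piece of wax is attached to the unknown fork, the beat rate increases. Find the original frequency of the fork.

300 Hz

|f − 305| = 5, so the fork was at either 300 Hz or 310 Hz.
Loading a fork with wax lowers its frequency; the adjustment lowers the fork's frequency.
The beat rate rose, so the adjustment moved the fork further from 305 Hz — it was already below the reference.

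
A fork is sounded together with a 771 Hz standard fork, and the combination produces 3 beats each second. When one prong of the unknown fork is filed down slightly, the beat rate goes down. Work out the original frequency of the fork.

768 Hz

|f − 771| = 3, so the fork was at either 768 Hz or 774 Hz.
Filing a prong removes mass and raises the fork's frequency; the adjustment raises the fork's frequency.
The beat rate fell, so the adjustment moved the fork toward 771 Hz — it must have started below the reference.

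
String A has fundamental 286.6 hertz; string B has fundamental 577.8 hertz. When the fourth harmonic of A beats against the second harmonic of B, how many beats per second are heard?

Fourth harmonic of the first: 4·286.6 = 1146.4 Hz.
Second harmonic of the second: 2·577.8 = 1155.6 Hz.
f_beat = |1146.4 − 1155.6| = 9.2 Hz.

9.2 Hz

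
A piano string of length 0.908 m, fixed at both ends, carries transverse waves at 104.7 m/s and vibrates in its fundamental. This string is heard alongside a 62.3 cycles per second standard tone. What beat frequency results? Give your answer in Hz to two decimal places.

For a string fixed at both ends, f_n = n·v/(2L) = 1·104.7/(2·0.908) = 57.6542 Hz.
f_beat = |57.6542 − 62.3| = 4.65 Hz.

4.65 Hz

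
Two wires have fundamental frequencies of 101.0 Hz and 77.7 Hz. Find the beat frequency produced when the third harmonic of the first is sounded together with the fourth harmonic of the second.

Third harmonic of the first: 3·101.0 = 303.0 Hz.
Fourth harmonic of the second: 4·77.7 = 310.8 Hz.
f_beat = |303.0 − 310.8| = 7.8 Hz.

7.8 Hz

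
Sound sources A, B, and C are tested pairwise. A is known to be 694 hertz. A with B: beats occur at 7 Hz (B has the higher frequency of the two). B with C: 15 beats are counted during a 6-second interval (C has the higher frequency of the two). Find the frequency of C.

703.5 Hz

B is above A, so f_B = 694 + 7 = 701 Hz.
B–C: Beat frequency = 15/6 = 2.5 Hz.
C is above B, so f_C = 701 + 2.5 = 703.5 Hz.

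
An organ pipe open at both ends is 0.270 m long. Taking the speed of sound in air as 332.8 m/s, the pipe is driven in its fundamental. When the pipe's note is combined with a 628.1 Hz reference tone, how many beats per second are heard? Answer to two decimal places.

11.80 Hz

Open pipe: f_n = n·v/(2L) = 1·332.8/(2·0.270) = 616.2963 Hz.
f_beat = |616.2963 − 628.1| = 11.80 Hz.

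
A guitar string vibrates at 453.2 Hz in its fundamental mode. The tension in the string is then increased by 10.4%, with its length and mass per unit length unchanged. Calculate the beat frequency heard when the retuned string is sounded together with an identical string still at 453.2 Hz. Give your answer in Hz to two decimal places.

For a string, f ∝ √T, so the new frequency is 453.2·√1.104 = 476.1836 Hz.
f_beat = |476.1836 − 453.2| = 22.98 Hz.

22.98 Hz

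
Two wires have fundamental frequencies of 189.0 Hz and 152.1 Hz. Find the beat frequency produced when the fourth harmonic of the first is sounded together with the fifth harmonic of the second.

Fourth harmonic of the first: 4·189.0 = 756.0 Hz.
Fifth harmonic of the second: 5·152.1 = 760.5 Hz.
f_beat = |756.0 − 760.5| = 4.5 Hz.

4.5 Hz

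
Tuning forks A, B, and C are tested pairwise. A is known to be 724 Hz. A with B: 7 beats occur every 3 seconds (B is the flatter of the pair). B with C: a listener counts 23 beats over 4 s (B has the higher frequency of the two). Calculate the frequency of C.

715.9167 Hz

A–B: Beat frequency = 7/3 = 2.3333 Hz.
B is below A, so f_B = 724 − 2.3333 = 721.6667 Hz.
B–C: Beat frequency = 23/4 = 5.75 Hz.
C is below B, so f_C = 721.6667 − 5.75 = 715.9167 Hz.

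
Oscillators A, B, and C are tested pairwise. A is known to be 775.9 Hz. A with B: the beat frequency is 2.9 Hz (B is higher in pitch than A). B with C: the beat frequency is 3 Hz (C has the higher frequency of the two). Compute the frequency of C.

781.8 Hz

B is above A, so f_B = 775.9 + 2.9 = 778.8 Hz.
C is above B, so f_C = 778.8 + 3 = 781.8 Hz.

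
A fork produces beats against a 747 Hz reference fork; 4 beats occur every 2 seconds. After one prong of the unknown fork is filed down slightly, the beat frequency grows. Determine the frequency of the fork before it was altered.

Beat frequency = 4/2 = 2 Hz.
|f − 747| = 2, so the fork was at either 745 Hz or 749 Hz.
Filing a prong removes mass and raises the fork's frequency; the adjustment raises the fork's frequency.
The beat rate rose, so the adjustment moved the fork further from 747 Hz — it was already above the reference.

749 Hz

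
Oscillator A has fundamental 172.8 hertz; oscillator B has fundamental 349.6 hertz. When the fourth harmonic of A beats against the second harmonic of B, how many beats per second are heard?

Fourth harmonic of the first: 4·172.8 = 691.2 Hz.
Second harmonic of the second: 2·349.6 = 699.2 Hz.
f_beat = |691.2 − 699.2| = 8.0 Hz.

8.0 Hz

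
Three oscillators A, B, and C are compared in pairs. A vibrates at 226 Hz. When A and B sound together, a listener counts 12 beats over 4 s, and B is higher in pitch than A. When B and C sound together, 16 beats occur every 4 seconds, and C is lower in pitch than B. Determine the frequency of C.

225 Hz

A–B: Beat frequency = 12/4 = 3 Hz.
B is above A, so f_B = 226 + 3 = 229 Hz.
B–C: Beat frequency = 16/4 = 4 Hz.
C is below B, so f_C = 229 − 4 = 225 Hz.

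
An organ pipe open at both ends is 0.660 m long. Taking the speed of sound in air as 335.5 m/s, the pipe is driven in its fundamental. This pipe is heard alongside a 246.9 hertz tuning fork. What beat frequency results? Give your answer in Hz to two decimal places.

7.27 Hz

Open pipe: f_n = n·v/(2L) = 1·335.5/(2·0.660) = 254.1667 Hz.
f_beat = |254.1667 − 246.9| = 7.27 Hz.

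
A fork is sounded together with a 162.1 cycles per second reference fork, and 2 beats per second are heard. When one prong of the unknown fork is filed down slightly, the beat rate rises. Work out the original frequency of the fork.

164.1 Hz

|f − 162.1| = 2, so the fork was at either 160.1 Hz or 164.1 Hz.
Filing a prong removes mass and raises the fork's frequency; the adjustment raises the fork's frequency.
The beat rate rose, so the adjustment moved the fork further from 162.1 Hz — it was already above the reference.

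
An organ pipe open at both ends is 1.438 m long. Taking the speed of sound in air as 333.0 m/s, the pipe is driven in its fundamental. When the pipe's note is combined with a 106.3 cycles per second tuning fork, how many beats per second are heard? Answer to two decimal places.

9.49 Hz

Open pipe: f_n = n·v/(2L) = 1·333.0/(2·1.438) = 115.7858 Hz.
f_beat = |115.7858 − 106.3| = 9.49 Hz.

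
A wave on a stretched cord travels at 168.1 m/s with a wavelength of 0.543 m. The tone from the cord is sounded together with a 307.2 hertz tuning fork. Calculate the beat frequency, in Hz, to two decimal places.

Source frequency f = v/λ = 168.1/0.543 = 309.5764 Hz.
f_beat = |309.5764 − 307.2| = 2.38 Hz.

2.38 Hz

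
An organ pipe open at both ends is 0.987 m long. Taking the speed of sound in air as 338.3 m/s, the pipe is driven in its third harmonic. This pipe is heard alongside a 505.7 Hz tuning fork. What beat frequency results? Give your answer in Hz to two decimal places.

Open pipe: f_n = n·v/(2L) = 3·338.3/(2·0.987) = 514.1337 Hz.
f_beat = |514.1337 − 505.7| = 8.43 Hz.

8.43 Hz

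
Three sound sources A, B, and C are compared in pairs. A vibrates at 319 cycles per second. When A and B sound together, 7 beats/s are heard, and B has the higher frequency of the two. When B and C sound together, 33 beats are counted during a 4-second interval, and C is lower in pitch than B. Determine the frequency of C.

317.75 Hz

B is above A, so f_B = 319 + 7 = 326 Hz.
B–C: Beat frequency = 33/4 = 8.25 Hz.
C is below B, so f_C = 326 − 8.25 = 317.75 Hz.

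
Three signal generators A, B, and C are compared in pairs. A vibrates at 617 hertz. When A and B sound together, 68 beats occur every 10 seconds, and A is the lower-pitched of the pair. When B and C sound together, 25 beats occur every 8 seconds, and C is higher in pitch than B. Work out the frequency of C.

626.925 Hz

A–B: Beat frequency = 68/10 = 6.8 Hz.
B is above A, so f_B = 617 + 6.8 = 623.8 Hz.
B–C: Beat frequency = 25/8 = 3.125 Hz.
C is above B, so f_C = 623.8 + 3.125 = 626.925 Hz.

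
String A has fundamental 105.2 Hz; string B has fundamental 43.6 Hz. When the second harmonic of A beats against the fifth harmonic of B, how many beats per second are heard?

Second harmonic of the first: 2·105.2 = 210.4 Hz.
Fifth harmonic of the second: 5·43.6 = 218.0 Hz.
f_beat = |210.4 − 218.0| = 7.6 Hz.

7.6 Hz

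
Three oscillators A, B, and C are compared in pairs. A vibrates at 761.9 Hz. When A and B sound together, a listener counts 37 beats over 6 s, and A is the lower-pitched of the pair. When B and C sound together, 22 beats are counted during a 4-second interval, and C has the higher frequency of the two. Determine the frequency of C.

773.5667 Hz

A–B: Beat frequency = 37/6 = 6.1667 Hz.
B is above A, so f_B = 761.9 + 6.1667 = 768.0667 Hz.
B–C: Beat frequency = 22/4 = 5.5 Hz.
C is above B, so f_C = 768.0667 + 5.5 = 773.5667 Hz.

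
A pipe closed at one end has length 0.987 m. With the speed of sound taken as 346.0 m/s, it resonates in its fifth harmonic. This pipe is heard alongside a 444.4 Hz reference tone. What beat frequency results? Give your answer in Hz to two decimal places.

6.20 Hz

Closed pipe (odd harmonics): f_n = n·v/(4L) = 5·346.0/(4·0.987) = 438.1966 Hz.
f_beat = |438.1966 − 444.4| = 6.20 Hz.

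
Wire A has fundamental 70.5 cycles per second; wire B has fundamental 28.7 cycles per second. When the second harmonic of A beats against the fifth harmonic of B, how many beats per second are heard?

2.5 Hz

Second harmonic of the first: 2·70.5 = 141.0 Hz.
Fifth harmonic of the second: 5·28.7 = 143.5 Hz.
f_beat = |141.0 − 143.5| = 2.5 Hz.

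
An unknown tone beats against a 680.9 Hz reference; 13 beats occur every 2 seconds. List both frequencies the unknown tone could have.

Beat frequency = 13/2 = 6.5 Hz.
|f − 680.9| = 6.5, so f = 680.9 ± 6.5.

674.4 Hz or 687.4 Hz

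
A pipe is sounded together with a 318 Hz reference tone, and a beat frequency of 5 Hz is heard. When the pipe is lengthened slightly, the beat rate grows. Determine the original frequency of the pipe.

|f − 318| = 5, so the pipe was at either 313 Hz or 323 Hz.
A longer pipe has a lower fundamental; the adjustment lowers the pipe's frequency.
The beat rate rose, so the adjustment moved the pipe further from 318 Hz — it was already below the reference.

313 Hz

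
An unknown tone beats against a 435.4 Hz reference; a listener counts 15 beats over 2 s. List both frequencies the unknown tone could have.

427.9 Hz or 442.9 Hz

Beat frequency = 15/2 = 7.5 Hz.
|f − 435.4| = 7.5, so f = 435.4 ± 7.5.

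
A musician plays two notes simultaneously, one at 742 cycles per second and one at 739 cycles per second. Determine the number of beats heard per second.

f_beat = |f₁ − f₂|.
|742 − 739| = 3 Hz.

3 Hz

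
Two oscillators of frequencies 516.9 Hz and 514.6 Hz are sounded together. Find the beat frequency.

The beat frequency equals the magnitude of the frequency difference.
|516.9 − 514.6| = 2.3 Hz.

2.3 Hz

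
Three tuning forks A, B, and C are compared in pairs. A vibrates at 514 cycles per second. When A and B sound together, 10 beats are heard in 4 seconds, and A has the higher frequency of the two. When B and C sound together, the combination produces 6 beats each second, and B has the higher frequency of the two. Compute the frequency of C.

A–B: Beat frequency = 10/4 = 2.5 Hz.
B is below A, so f_B = 514 − 2.5 = 511.5 Hz.
C is below B, so f_C = 511.5 − 6 = 505.5 Hz.

505.5 Hz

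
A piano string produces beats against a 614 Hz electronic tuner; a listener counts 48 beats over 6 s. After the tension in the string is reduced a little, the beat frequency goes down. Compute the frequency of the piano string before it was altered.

622 Hz

Beat frequency = 48/6 = 8 Hz.
|f − 614| = 8, so the piano string was at either 606 Hz or 622 Hz.
Lower tension means lower frequency; the adjustment lowers the piano string's frequency.
The beat rate fell, so the adjustment moved the piano string toward 614 Hz — it must have started above the reference.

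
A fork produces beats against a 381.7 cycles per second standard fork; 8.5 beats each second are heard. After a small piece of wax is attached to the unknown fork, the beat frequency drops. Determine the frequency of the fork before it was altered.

|f − 381.7| = 8.5, so the fork was at either 373.2 Hz or 390.2 Hz.
Loading a fork with wax lowers its frequency; the adjustment lowers the fork's frequency.
The beat rate fell, so the adjustment moved the fork toward 381.7 Hz — it must have started above the reference.

390.2 Hz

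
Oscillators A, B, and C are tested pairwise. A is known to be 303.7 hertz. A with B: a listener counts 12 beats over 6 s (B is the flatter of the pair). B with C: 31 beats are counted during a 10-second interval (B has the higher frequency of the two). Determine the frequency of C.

298.6 Hz

A–B: Beat frequency = 12/6 = 2 Hz.
B is below A, so f_B = 303.7 − 2 = 301.7 Hz.
B–C: Beat frequency = 31/10 = 3.1 Hz.
C is below B, so f_C = 301.7 − 3.1 = 298.6 Hz.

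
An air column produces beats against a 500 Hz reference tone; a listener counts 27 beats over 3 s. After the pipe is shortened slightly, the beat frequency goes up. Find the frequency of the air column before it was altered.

Beat frequency = 27/3 = 9 Hz.
|f − 500| = 9, so the air column was at either 491 Hz or 509 Hz.
A shorter pipe has a higher fundamental; the adjustment raises the air column's frequency.
The beat rate rose, so the adjustment moved the air column further from 500 Hz — it was already above the reference.

509 Hz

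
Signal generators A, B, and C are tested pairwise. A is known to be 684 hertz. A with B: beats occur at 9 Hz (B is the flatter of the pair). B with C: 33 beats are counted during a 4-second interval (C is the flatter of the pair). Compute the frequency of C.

666.75 Hz

B is below A, so f_B = 684 − 9 = 675 Hz.
B–C: Beat frequency = 33/4 = 8.25 Hz.
C is below B, so f_C = 675 − 8.25 = 666.75 Hz.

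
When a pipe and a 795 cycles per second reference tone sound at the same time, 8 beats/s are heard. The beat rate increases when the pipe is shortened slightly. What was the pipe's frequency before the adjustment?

|f − 795| = 8, so the pipe was at either 787 Hz or 803 Hz.
A shorter pipe has a higher fundamental; the adjustment raises the pipe's frequency.
The beat rate rose, so the adjustment moved the pipe further from 795 Hz — it was already above the reference.

803 Hz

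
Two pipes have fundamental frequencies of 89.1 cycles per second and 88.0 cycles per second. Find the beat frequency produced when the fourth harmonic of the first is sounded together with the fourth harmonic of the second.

Fourth harmonic of the first: 4·89.1 = 356.4 Hz.
Fourth harmonic of the second: 4·88.0 = 352.0 Hz.
f_beat = |356.4 − 352.0| = 4.4 Hz.

4.4 Hz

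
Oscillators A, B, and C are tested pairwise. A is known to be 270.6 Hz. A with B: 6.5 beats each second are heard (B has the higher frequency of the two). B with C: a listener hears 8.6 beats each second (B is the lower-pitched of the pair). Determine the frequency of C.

B is above A, so f_B = 270.6 + 6.5 = 277.1 Hz.
C is above B, so f_C = 277.1 + 8.6 = 285.7 Hz.

285.7 Hz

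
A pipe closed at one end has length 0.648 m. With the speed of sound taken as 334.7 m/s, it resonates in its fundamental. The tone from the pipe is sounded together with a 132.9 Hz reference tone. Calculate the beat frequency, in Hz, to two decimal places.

3.77 Hz

Closed pipe (odd harmonics): f_n = n·v/(4L) = 1·334.7/(4·0.648) = 129.1281 Hz.
f_beat = |129.1281 − 132.9| = 3.77 Hz.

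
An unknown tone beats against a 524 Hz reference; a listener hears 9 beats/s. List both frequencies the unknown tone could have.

515 Hz or 533 Hz

|f − 524| = 9, so f = 524 ± 9.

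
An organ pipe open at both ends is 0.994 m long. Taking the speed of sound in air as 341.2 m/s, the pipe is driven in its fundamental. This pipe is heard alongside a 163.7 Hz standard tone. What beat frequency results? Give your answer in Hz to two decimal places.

Open pipe: f_n = n·v/(2L) = 1·341.2/(2·0.994) = 171.6298 Hz.
f_beat = |171.6298 − 163.7| = 7.93 Hz.

7.93 Hz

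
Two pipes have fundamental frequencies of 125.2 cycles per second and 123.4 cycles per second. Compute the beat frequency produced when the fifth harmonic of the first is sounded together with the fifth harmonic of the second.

Fifth harmonic of the first: 5·125.2 = 626.0 Hz.
Fifth harmonic of the second: 5·123.4 = 617.0 Hz.
f_beat = |626.0 − 617.0| = 9.0 Hz.

9.0 Hz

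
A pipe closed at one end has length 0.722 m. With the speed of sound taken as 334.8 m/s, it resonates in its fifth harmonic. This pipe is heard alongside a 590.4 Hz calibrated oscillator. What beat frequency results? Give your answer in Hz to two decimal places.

Closed pipe (odd harmonics): f_n = n·v/(4L) = 5·334.8/(4·0.722) = 579.6399 Hz.
f_beat = |579.6399 − 590.4| = 10.76 Hz.

10.76 Hz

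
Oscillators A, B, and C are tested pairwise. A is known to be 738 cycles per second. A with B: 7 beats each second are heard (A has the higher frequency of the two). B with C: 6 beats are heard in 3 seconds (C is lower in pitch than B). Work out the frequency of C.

729 Hz

B is below A, so f_B = 738 − 7 = 731 Hz.
B–C: Beat frequency = 6/3 = 2 Hz.
C is below B, so f_C = 731 − 2 = 729 Hz.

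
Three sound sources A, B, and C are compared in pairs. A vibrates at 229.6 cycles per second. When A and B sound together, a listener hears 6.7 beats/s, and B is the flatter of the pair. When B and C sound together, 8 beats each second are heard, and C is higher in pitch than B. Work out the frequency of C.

B is below A, so f_B = 229.6 − 6.7 = 222.9 Hz.
C is above B, so f_C = 222.9 + 8 = 230.9 Hz.

230.9 Hz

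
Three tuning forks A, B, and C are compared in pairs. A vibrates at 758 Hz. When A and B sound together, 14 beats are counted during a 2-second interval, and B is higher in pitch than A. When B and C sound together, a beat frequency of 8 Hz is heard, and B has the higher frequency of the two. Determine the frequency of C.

757 Hz

A–B: Beat frequency = 14/2 = 7 Hz.
B is above A, so f_B = 758 + 7 = 765 Hz.
C is below B, so f_C = 765 − 8 = 757 Hz.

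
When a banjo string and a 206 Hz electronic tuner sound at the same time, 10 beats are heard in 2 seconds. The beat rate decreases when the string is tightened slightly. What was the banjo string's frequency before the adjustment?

201 Hz

Beat frequency = 10/2 = 5 Hz.
|f − 206| = 5, so the banjo string was at either 201 Hz or 211 Hz.
Increasing tension raises a string's frequency; the adjustment raises the banjo string's frequency.
The beat rate fell, so the adjustment moved the banjo string toward 206 Hz — it must have started below the reference.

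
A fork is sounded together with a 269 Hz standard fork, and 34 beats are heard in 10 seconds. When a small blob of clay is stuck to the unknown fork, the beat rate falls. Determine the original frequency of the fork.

272.4 Hz

Beat frequency = 34/10 = 3.4 Hz.
|f − 269| = 3.4, so the fork was at either 265.6 Hz or 272.4 Hz.
Adding mass to a fork lowers its frequency; the adjustment lowers the fork's frequency.
The beat rate fell, so the adjustment moved the fork toward 269 Hz — it must have started above the reference.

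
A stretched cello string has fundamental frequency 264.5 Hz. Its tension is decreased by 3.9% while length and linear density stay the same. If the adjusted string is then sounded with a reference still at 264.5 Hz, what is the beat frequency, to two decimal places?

5.21 Hz

For a string, f ∝ √T, so the new frequency is 264.5·√0.961 = 259.2910 Hz.
f_beat = |259.2910 − 264.5| = 5.21 Hz.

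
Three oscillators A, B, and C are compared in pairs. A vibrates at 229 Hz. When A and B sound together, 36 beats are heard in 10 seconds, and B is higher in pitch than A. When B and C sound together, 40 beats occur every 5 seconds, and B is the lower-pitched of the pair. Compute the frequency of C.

A–B: Beat frequency = 36/10 = 3.6 Hz.
B is above A, so f_B = 229 + 3.6 = 232.6 Hz.
B–C: Beat frequency = 40/5 = 8 Hz.
C is above B, so f_C = 232.6 + 8 = 240.6 Hz.

240.6 Hz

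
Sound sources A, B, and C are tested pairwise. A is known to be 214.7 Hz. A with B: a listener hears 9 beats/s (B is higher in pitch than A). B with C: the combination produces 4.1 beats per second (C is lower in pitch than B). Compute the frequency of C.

B is above A, so f_B = 214.7 + 9 = 223.7 Hz.
C is below B, so f_C = 223.7 − 4.1 = 219.6 Hz.

219.6 Hz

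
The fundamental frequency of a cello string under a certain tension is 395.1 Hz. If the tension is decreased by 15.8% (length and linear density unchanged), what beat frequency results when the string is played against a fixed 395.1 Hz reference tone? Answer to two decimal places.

32.55 Hz

For a string, f ∝ √T, so the new frequency is 395.1·√0.842 = 362.5460 Hz.
f_beat = |362.5460 − 395.1| = 32.55 Hz.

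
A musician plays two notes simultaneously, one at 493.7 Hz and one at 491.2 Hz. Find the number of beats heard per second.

2.5 Hz

f_beat = |f₁ − f₂|.
|493.7 − 491.2| = 2.5 Hz.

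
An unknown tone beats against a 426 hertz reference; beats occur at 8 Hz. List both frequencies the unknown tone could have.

|f − 426| = 8, so f = 426 ± 8.

418 Hz or 434 Hz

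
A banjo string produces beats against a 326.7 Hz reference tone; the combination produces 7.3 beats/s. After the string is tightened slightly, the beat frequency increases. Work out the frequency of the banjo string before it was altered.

|f − 326.7| = 7.3, so the banjo string was at either 319.4 Hz or 334 Hz.
Increasing tension raises a string's frequency; the adjustment raises the banjo string's frequency.
The beat rate rose, so the adjustment moved the banjo string further from 326.7 Hz — it was already above the reference.

334 Hz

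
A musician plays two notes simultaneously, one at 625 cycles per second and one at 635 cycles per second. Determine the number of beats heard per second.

f_beat = |f₁ − f₂|.
|625 − 635| = 10 Hz.

10 Hz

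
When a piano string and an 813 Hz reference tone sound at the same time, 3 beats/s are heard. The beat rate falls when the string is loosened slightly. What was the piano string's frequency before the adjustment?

|f − 813| = 3, so the piano string was at either 810 Hz or 816 Hz.
Reducing tension lowers a string's frequency; the adjustment lowers the piano string's frequency.
The beat rate fell, so the adjustment moved the piano string toward 813 Hz — it must have started above the reference.

816 Hz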